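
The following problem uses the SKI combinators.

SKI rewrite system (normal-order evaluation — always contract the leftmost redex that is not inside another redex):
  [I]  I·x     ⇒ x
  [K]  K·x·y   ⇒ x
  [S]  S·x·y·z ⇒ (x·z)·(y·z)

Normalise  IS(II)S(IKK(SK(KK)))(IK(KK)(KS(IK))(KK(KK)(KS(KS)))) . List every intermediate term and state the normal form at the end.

  start: IS(II)S(IKK(SK(KK)))(IK(KK)(KS(IK))(KK(KK)(KS(KS))))
  [1] S(II)S(IKK(SK(KK)))(IK(KK)(KS(IK))(KK(KK)(KS(KS))))
  [2] II(IKK(SK(KK)))(S(IKK(SK(KK))))(IK(KK)(KS(IK))(KK(KK)(KS(KS))))
  [3] I(IKK(SK(KK)))(S(IKK(SK(KK))))(IK(KK)(KS(IK))(KK(KK)(KS(KS))))
  [4] IKK(SK(KK))(S(IKK(SK(KK))))(IK(KK)(KS(IK))(KK(KK)(KS(KS))))
  [5] KK(SK(KK))(S(IKK(SK(KK))))(IK(KK)(KS(IK))(KK(KK)(KS(KS))))
  [6] K(S(IKK(SK(KK))))(IK(KK)(KS(IK))(KK(KK)(KS(KS))))
  [7] S(IKK(SK(KK)))
  [8] S(KK(SK(KK)))
  [9] SK

Answer: normal form = SK  (in 9 steps)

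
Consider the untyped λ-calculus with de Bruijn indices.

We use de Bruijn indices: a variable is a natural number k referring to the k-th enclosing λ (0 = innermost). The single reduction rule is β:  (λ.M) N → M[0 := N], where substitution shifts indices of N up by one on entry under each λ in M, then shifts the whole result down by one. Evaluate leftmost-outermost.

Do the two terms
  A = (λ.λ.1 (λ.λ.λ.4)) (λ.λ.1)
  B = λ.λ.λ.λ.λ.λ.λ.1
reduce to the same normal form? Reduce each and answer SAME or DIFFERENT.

Term A:
  start: (λ.λ.1 (λ.λ.λ.4)) (λ.λ.1)
  step 1: λ.(λ.λ.1) (λ.λ.λ.λ.λ.1)
  step 2: λ.λ.λ.λ.λ.λ.λ.1

Term B:
  start: λ.λ.λ.λ.λ.λ.λ.1

Answer: SAME — A ⇓ λ.λ.λ.λ.λ.λ.λ.1, B ⇓ λ.λ.λ.λ.λ.λ.λ.1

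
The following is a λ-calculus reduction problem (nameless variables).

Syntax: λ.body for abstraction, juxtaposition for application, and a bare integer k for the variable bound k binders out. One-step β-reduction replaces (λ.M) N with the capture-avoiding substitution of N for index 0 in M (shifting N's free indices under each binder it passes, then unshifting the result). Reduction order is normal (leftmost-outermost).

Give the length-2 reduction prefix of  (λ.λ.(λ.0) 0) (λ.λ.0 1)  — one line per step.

  start: (λ.λ.(λ.0) 0) (λ.λ.0 1)
  [1] λ.(λ.0) 0
  [2] λ.0

Answer: after 2 steps: λ.0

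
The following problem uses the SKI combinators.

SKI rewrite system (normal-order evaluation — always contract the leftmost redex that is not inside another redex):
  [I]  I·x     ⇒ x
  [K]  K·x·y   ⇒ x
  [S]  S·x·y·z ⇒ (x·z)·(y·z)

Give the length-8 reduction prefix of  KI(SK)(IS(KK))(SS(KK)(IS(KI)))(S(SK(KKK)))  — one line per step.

Answer: after 8 steps: K(S(KI)(S(SK(KKK)))(KK(IS(KI))(S(SK(KKK)))))

Working:
  start: KI(SK)(IS(KK))(SS(KK)(IS(KI)))(S(SK(KKK)))
  step 1: I(IS(KK))(SS(KK)(IS(KI)))(S(SK(KKK)))
  step 2: IS(KK)(SS(KK)(IS(KI)))(S(SK(KKK)))
  step 3: S(KK)(SS(KK)(IS(KI)))(S(SK(KKK)))
  step 4: KK(S(SK(KKK)))(SS(KK)(IS(KI))(S(SK(KKK))))
  step 5: K(SS(KK)(IS(KI))(S(SK(KKK))))
  step 6: K(S(IS(KI))(KK(IS(KI)))(S(SK(KKK))))
  step 7: K(IS(KI)(S(SK(KKK)))(KK(IS(KI))(S(SK(KKK)))))
  step 8: K(S(KI)(S(SK(KKK)))(KK(IS(KI))(S(SK(KKK)))))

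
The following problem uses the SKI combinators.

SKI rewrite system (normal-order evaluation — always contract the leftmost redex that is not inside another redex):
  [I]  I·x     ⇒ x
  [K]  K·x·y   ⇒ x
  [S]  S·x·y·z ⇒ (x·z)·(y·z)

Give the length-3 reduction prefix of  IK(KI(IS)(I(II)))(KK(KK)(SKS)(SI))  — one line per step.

  start: IK(KI(IS)(I(II)))(KK(KK)(SKS)(SI))
  step 1: K(KI(IS)(I(II)))(KK(KK)(SKS)(SI))
  step 2: KI(IS)(I(II))
  step 3: I(I(II))

Answer: after 3 steps: I(I(II))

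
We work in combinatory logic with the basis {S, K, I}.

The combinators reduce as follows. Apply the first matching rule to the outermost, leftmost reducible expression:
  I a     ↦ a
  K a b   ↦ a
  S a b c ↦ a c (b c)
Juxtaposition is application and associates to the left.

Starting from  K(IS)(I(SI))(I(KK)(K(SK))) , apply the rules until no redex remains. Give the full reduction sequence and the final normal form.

Answer: normal form = SK  (in 4 steps)

Reduction:
  start: K(IS)(I(SI))(I(KK)(K(SK)))
  [1] IS(I(KK)(K(SK)))
  [2] S(I(KK)(K(SK)))
  [3] S(KK(K(SK)))
  [4] SK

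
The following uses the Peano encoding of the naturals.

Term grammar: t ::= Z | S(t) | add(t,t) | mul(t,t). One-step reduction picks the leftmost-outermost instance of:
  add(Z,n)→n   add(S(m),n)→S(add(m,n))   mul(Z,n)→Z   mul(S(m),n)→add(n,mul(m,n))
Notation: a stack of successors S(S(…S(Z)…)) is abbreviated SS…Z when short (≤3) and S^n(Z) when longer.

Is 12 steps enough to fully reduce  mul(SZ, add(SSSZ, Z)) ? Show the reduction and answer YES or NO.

Answer: YES — reaches normal form SSSZ in 10 ≤ 12 steps

Reduction:
  start: mul(SZ, add(SSSZ, Z))
  step 1: add(add(SSSZ, Z), mul(Z, add(SSSZ, Z)))
  step 2: add(S(add(SSZ, Z)), mul(Z, add(SSSZ, Z)))
  step 3: S(add(add(SSZ, Z), mul(Z, add(SSSZ, Z))))
  step 4: S(add(S(add(SZ, Z)), mul(Z, add(SSSZ, Z))))
  step 5: S(S(add(add(SZ, Z), mul(Z, add(SSSZ, Z)))))
  step 6: S(S(add(S(add(Z, Z)), mul(Z, add(SSSZ, Z)))))
  step 7: S(S(S(add(add(Z, Z), mul(Z, add(SSSZ, Z))))))
  step 8: S(S(S(add(Z, mul(Z, add(SSSZ, Z))))))
  step 9: S(S(S(mul(Z, add(SSSZ, Z)))))
  step 10: SSSZ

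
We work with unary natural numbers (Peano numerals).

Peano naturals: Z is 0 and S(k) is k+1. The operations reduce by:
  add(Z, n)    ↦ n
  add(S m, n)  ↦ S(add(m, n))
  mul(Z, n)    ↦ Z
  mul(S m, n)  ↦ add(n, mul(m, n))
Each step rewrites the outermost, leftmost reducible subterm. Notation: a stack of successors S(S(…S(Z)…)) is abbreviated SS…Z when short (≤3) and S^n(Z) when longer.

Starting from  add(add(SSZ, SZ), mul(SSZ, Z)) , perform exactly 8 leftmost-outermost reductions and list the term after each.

  start: add(add(SSZ, SZ), mul(SSZ, Z))
  step 1: add(S(add(SZ, SZ)), mul(SSZ, Z))
  step 2: S(add(add(SZ, SZ), mul(SSZ, Z)))
  step 3: S(add(S(add(Z, SZ)), mul(SSZ, Z)))
  step 4: S(S(add(add(Z, SZ), mul(SSZ, Z))))
  step 5: S(S(add(SZ, mul(SSZ, Z))))
  step 6: S(S(S(add(Z, mul(SSZ, Z)))))
  step 7: S(S(S(mul(SSZ, Z))))
  step 8: S(S(S(add(Z, mul(SZ, Z)))))

Answer: after 8 steps: S(S(S(add(Z, mul(SZ, Z)))))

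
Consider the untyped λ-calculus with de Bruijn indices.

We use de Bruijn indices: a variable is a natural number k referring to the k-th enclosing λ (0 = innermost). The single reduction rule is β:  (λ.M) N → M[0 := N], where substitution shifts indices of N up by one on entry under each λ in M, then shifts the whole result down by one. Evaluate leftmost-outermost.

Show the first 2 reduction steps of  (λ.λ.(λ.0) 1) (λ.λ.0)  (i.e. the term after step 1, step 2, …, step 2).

  start: (λ.λ.(λ.0) 1) (λ.λ.0)
  →1  λ.(λ.0) (λ.λ.0)
  →2  λ.λ.λ.0

Answer: after 2 steps: λ.λ.λ.0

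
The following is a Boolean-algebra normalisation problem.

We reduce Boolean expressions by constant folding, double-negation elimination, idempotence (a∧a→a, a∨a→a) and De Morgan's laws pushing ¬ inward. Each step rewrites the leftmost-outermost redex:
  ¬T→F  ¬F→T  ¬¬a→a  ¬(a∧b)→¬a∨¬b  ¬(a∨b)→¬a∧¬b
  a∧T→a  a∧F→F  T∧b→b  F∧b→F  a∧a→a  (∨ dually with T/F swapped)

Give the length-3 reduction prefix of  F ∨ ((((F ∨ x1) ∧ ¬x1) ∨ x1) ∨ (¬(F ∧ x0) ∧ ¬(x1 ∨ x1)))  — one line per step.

  start: F ∨ ((((F ∨ x1) ∧ ¬x1) ∨ x1) ∨ (¬(F ∧ x0) ∧ ¬(x1 ∨ x1)))
  →1  (((F ∨ x1) ∧ ¬x1) ∨ x1) ∨ (¬(F ∧ x0) ∧ ¬(x1 ∨ x1))
  →2  ((x1 ∧ ¬x1) ∨ x1) ∨ (¬(F ∧ x0) ∧ ¬(x1 ∨ x1))
  →3  ((x1 ∧ ¬x1) ∨ x1) ∨ ((¬F ∨ ¬x0) ∧ ¬(x1 ∨ x1))

Answer: after 3 steps: ((x1 ∧ ¬x1) ∨ x1) ∨ ((¬F ∨ ¬x0) ∧ ¬(x1 ∨ x1))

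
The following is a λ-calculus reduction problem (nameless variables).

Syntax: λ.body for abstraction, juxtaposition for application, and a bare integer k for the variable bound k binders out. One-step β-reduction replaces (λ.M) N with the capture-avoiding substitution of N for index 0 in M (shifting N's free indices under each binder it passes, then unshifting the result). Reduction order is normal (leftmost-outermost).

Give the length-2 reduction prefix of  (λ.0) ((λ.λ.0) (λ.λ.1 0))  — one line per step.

  start: (λ.0) ((λ.λ.0) (λ.λ.1 0))
  [1] (λ.λ.0) (λ.λ.1 0)
  [2] λ.0

Answer: after 2 steps: λ.0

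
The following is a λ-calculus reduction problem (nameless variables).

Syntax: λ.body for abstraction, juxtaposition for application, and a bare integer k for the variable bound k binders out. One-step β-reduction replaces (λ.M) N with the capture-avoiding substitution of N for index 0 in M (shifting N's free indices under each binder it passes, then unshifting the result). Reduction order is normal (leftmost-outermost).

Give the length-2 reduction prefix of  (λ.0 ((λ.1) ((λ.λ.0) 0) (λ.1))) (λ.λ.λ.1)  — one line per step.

  start: (λ.0 ((λ.1) ((λ.λ.0) 0) (λ.1))) (λ.λ.λ.1)
  [1] (λ.λ.λ.1) ((λ.λ.λ.λ.1) ((λ.λ.0) (λ.λ.λ.1)) (λ.λ.λ.λ.1))
  [2] λ.λ.1

Answer: after 2 steps: λ.λ.1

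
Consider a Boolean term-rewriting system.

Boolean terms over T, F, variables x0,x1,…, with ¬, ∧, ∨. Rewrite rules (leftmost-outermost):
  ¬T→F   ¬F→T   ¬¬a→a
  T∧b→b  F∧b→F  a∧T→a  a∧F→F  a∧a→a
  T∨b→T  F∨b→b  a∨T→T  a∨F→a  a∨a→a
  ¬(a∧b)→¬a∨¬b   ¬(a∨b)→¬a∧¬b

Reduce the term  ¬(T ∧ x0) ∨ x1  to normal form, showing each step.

  start: ¬(T ∧ x0) ∨ x1
  step 1: (¬T ∨ ¬x0) ∨ x1
  step 2: (F ∨ ¬x0) ∨ x1
  step 3: ¬x0 ∨ x1

Answer: normal form = ¬x0 ∨ x1  (in 3 steps)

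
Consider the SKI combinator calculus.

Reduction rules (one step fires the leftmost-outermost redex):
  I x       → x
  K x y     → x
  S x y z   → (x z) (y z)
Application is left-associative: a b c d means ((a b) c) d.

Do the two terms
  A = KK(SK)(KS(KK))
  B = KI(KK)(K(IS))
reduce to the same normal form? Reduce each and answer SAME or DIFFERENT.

Term A:
  start: KK(SK)(KS(KK))
  [1] K(KS(KK))
  [2] KS

Term B:
  start: KI(KK)(K(IS))
  [1] I(K(IS))
  [2] K(IS)
  [3] KS

Answer: SAME — A ⇓ KS, B ⇓ KS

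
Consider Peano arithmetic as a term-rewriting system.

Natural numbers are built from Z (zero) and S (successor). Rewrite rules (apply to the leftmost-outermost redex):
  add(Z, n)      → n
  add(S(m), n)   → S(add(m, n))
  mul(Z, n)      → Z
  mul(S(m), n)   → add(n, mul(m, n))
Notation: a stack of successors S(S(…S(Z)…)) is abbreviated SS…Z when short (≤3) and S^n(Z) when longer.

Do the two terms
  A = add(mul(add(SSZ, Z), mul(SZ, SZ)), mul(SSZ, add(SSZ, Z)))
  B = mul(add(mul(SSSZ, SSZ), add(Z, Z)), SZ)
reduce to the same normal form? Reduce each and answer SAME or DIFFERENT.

Answer: SAME — A ⇓ S^6(Z), B ⇓ S^6(Z)

Working:
Term A:
  start: add(mul(add(SSZ, Z), mul(SZ, SZ)), mul(SSZ, add(SSZ, Z)))
  [1] add(mul(S(add(SZ, Z)), mul(SZ, SZ)), mul(SSZ, add(SSZ, Z)))
  [2] add(add(mul(SZ, SZ), mul(add(SZ, Z), mul(SZ, SZ))), mul(SSZ, add(SSZ, Z)))
  [3] add(add(add(SZ, mul(Z, SZ)), mul(add(SZ, Z), mul(SZ, SZ))), mul(SSZ, add(SSZ, Z)))
  [4] add(add(S(add(Z, mul(Z, SZ))), mul(add(SZ, Z), mul(SZ, SZ))), mul(SSZ, add(SSZ, Z)))
  [5] add(S(add(add(Z, mul(Z, SZ)), mul(add(SZ, Z), mul(SZ, SZ)))), mul(SSZ, add(SSZ, Z)))
  [6] S(add(add(add(Z, mul(Z, SZ)), mul(add(SZ, Z), mul(SZ, SZ))), mul(SSZ, add(SSZ, Z))))
  [7] S(add(add(mul(Z, SZ), mul(add(SZ, Z), mul(SZ, SZ))), mul(SSZ, add(SSZ, Z))))
  [8] S(add(add(Z, mul(add(SZ, Z), mul(SZ, SZ))), mul(SSZ, add(SSZ, Z))))
  [9] S(add(mul(add(SZ, Z), mul(SZ, SZ)), mul(SSZ, add(SSZ, Z))))
  [10] S(add(mul(S(add(Z, Z)), mul(SZ, SZ)), mul(SSZ, add(SSZ, Z))))
  [11] S(add(add(mul(SZ, SZ), mul(add(Z, Z), mul(SZ, SZ))), mul(SSZ, add(SSZ, Z))))
  [12] S(add(add(add(SZ, mul(Z, SZ)), mul(add(Z, Z), mul(SZ, SZ))), mul(SSZ, add(SSZ, Z))))
  [13] S(add(add(S(add(Z, mul(Z, SZ))), mul(add(Z, Z), mul(SZ, SZ))), mul(SSZ, add(SSZ, Z))))
  [14] S(add(S(add(add(Z, mul(Z, SZ)), mul(add(Z, Z), mul(SZ, SZ)))), mul(SSZ, add(SSZ, Z))))
  [15] S(S(add(add(add(Z, mul(Z, SZ)), mul(add(Z, Z), mul(SZ, SZ))), mul(SSZ, add(SSZ, Z)))))
  [16] S(S(add(add(mul(Z, SZ), mul(add(Z, Z), mul(SZ, SZ))), mul(SSZ, add(SSZ, Z)))))
  [17] S(S(add(add(Z, mul(add(Z, Z), mul(SZ, SZ))), mul(SSZ, add(SSZ, Z)))))
  [18] S(S(add(mul(add(Z, Z), mul(SZ, SZ)), mul(SSZ, add(SSZ, Z)))))
  [19] S(S(add(mul(Z, mul(SZ, SZ)), mul(SSZ, add(SSZ, Z)))))
  [20] S(S(add(Z, mul(SSZ, add(SSZ, Z)))))
  [21] S(S(mul(SSZ, add(SSZ, Z))))
  [22] S(S(add(add(SSZ, Z), mul(SZ, add(SSZ, Z)))))
  [23] S(S(add(S(add(SZ, Z)), mul(SZ, add(SSZ, Z)))))
  [24] S(S(S(add(add(SZ, Z), mul(SZ, add(SSZ, Z))))))
  [25] S(S(S(add(S(add(Z, Z)), mul(SZ, add(SSZ, Z))))))
  [26] S(S(S(S(add(add(Z, Z), mul(SZ, add(SSZ, Z)))))))
  [27] S(S(S(S(add(Z, mul(SZ, add(SSZ, Z)))))))
  [28] S(S(S(S(mul(SZ, add(SSZ, Z))))))
  [29] S(S(S(S(add(add(SSZ, Z), mul(Z, add(SSZ, Z)))))))
  [30] S(S(S(S(add(S(add(SZ, Z)), mul(Z, add(SSZ, Z)))))))
  [31] S(S(S(S(S(add(add(SZ, Z), mul(Z, add(SSZ, Z))))))))
  [32] S(S(S(S(S(add(S(add(Z, Z)), mul(Z, add(SSZ, Z))))))))
  [33] S(S(S(S(S(S(add(add(Z, Z), mul(Z, add(SSZ, Z)))))))))
  [34] S(S(S(S(S(S(add(Z, mul(Z, add(SSZ, Z)))))))))
  [35] S(S(S(S(S(S(mul(Z, add(SSZ, Z))))))))
  [36] S^6(Z)

Term B:
  start: mul(add(mul(SSSZ, SSZ), add(Z, Z)), SZ)
  [1] mul(add(add(SSZ, mul(SSZ, SSZ)), add(Z, Z)), SZ)
  [2] mul(add(S(add(SZ, mul(SSZ, SSZ))), add(Z, Z)), SZ)
  [3] mul(S(add(add(SZ, mul(SSZ, SSZ)), add(Z, Z))), SZ)
  [4] add(SZ, mul(add(add(SZ, mul(SSZ, SSZ)), add(Z, Z)), SZ))
  [5] S(add(Z, mul(add(add(SZ, mul(SSZ, SSZ)), add(Z, Z)), SZ)))
  [6] S(mul(add(add(SZ, mul(SSZ, SSZ)), add(Z, Z)), SZ))
  [7] S(mul(add(S(add(Z, mul(SSZ, SSZ))), add(Z, Z)), SZ))
  [8] S(mul(S(add(add(Z, mul(SSZ, SSZ)), add(Z, Z))), SZ))
  [9] S(add(SZ, mul(add(add(Z, mul(SSZ, SSZ)), add(Z, Z)), SZ)))
  [10] S(S(add(Z, mul(add(add(Z, mul(SSZ, SSZ)), add(Z, Z)), SZ))))
  [11] S(S(mul(add(add(Z, mul(SSZ, SSZ)), add(Z, Z)), SZ)))
  [12] S(S(mul(add(mul(SSZ, SSZ), add(Z, Z)), SZ)))
  [13] S(S(mul(add(add(SSZ, mul(SZ, SSZ)), add(Z, Z)), SZ)))
  [14] S(S(mul(add(S(add(SZ, mul(SZ, SSZ))), add(Z, Z)), SZ)))
  [15] S(S(mul(S(add(add(SZ, mul(SZ, SSZ)), add(Z, Z))), SZ)))
  [16] S(S(add(SZ, mul(add(add(SZ, mul(SZ, SSZ)), add(Z, Z)), SZ))))
  [17] S(S(S(add(Z, mul(add(add(SZ, mul(SZ, SSZ)), add(Z, Z)), SZ)))))
  [18] S(S(S(mul(add(add(SZ, mul(SZ, SSZ)), add(Z, Z)), SZ))))
  [19] S(S(S(mul(add(S(add(Z, mul(SZ, SSZ))), add(Z, Z)), SZ))))
  [20] S(S(S(mul(S(add(add(Z, mul(SZ, SSZ)), add(Z, Z))), SZ))))
  [21] S(S(S(add(SZ, mul(add(add(Z, mul(SZ, SSZ)), add(Z, Z)), SZ)))))
  [22] S(S(S(S(add(Z, mul(add(add(Z, mul(SZ, SSZ)), add(Z, Z)), SZ))))))
  [23] S(S(S(S(mul(add(add(Z, mul(SZ, SSZ)), add(Z, Z)), SZ)))))
  [24] S(S(S(S(mul(add(mul(SZ, SSZ), add(Z, Z)), SZ)))))
  [25] S(S(S(S(mul(add(add(SSZ, mul(Z, SSZ)), add(Z, Z)), SZ)))))
  [26] S(S(S(S(mul(add(S(add(SZ, mul(Z, SSZ))), add(Z, Z)), SZ)))))
  [27] S(S(S(S(mul(S(add(add(SZ, mul(Z, SSZ)), add(Z, Z))), SZ)))))
  [28] S(S(S(S(add(SZ, mul(add(add(SZ, mul(Z, SSZ)), add(Z, Z)), SZ))))))
  [29] S(S(S(S(S(add(Z, mul(add(add(SZ, mul(Z, SSZ)), add(Z, Z)), SZ)))))))
  [30] S(S(S(S(S(mul(add(add(SZ, mul(Z, SSZ)), add(Z, Z)), SZ))))))
  [31] S(S(S(S(S(mul(add(S(add(Z, mul(Z, SSZ))), add(Z, Z)), SZ))))))
  [32] S(S(S(S(S(mul(S(add(add(Z, mul(Z, SSZ)), add(Z, Z))), SZ))))))
  [33] S(S(S(S(S(add(SZ, mul(add(add(Z, mul(Z, SSZ)), add(Z, Z)), SZ)))))))
  [34] S(S(S(S(S(S(add(Z, mul(add(add(Z, mul(Z, SSZ)), add(Z, Z)), SZ))))))))
  [35] S(S(S(S(S(S(mul(add(add(Z, mul(Z, SSZ)), add(Z, Z)), SZ)))))))
  [36] S(S(S(S(S(S(mul(add(mul(Z, SSZ), add(Z, Z)), SZ)))))))
  [37] S(S(S(S(S(S(mul(add(Z, add(Z, Z)), SZ)))))))
  [38] S(S(S(S(S(S(mul(add(Z, Z), SZ)))))))
  [39] S(S(S(S(S(S(mul(Z, SZ)))))))
  [40] S^6(Z)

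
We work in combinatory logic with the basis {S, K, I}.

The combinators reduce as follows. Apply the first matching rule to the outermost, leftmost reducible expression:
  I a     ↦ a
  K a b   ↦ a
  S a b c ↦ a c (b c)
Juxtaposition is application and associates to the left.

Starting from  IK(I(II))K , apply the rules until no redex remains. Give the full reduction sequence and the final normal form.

  start: IK(I(II))K
  →1  K(I(II))K
  →2  I(II)
  →3  II
  →4  I

Answer: normal form = I  (in 4 steps)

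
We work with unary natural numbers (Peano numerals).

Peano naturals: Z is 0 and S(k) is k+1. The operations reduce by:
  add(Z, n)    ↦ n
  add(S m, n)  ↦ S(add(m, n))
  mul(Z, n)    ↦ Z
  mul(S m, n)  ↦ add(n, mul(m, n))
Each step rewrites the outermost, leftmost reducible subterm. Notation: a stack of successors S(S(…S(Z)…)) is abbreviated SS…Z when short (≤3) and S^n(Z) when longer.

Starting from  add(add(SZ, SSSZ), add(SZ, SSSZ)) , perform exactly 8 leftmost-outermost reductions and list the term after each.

Answer: after 8 steps: S(S(S(S(S(add(Z, SSSZ))))))

Reduction:
  start: add(add(SZ, SSSZ), add(SZ, SSSZ))
  step 1: add(S(add(Z, SSSZ)), add(SZ, SSSZ))
  step 2: S(add(add(Z, SSSZ), add(SZ, SSSZ)))
  step 3: S(add(SSSZ, add(SZ, SSSZ)))
  step 4: S(S(add(SSZ, add(SZ, SSSZ))))
  step 5: S(S(S(add(SZ, add(SZ, SSSZ)))))
  step 6: S(S(S(S(add(Z, add(SZ, SSSZ))))))
  step 7: S(S(S(S(add(SZ, SSSZ)))))
  step 8: S(S(S(S(S(add(Z, SSSZ))))))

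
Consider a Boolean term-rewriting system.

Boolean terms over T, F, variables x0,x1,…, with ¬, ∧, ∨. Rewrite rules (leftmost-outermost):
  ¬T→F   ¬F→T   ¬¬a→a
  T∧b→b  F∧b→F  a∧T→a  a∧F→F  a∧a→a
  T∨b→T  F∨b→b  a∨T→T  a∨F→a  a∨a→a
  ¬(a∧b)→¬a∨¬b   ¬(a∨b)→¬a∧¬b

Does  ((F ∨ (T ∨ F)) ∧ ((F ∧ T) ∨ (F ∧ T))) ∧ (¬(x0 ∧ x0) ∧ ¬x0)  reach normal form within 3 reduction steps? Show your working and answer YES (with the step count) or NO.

  start: ((F ∨ (T ∨ F)) ∧ ((F ∧ T) ∨ (F ∧ T))) ∧ (¬(x0 ∧ x0) ∧ ¬x0)
  step 1: ((T ∨ F) ∧ ((F ∧ T) ∨ (F ∧ T))) ∧ (¬(x0 ∧ x0) ∧ ¬x0)
  step 2: (T ∧ ((F ∧ T) ∨ (F ∧ T))) ∧ (¬(x0 ∧ x0) ∧ ¬x0)
  step 3: ((F ∧ T) ∨ (F ∧ T)) ∧ (¬(x0 ∧ x0) ∧ ¬x0)

Answer: NO — after 3 steps the term is ((F ∧ T) ∨ (F ∧ T)) ∧ (¬(x0 ∧ x0) ∧ ¬x0), not yet normal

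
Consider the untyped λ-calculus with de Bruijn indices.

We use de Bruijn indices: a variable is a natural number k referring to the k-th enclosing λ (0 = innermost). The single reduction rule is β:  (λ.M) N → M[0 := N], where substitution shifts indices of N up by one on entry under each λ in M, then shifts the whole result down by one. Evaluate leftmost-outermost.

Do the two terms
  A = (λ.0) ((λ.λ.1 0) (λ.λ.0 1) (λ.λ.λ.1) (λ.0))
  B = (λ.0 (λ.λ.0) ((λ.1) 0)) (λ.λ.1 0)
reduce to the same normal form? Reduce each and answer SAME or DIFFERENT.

Answer: DIFFERENT — A ⇓ λ.λ.λ.1, B ⇓ λ.0

Reduction:
Term A:
  start: (λ.0) ((λ.λ.1 0) (λ.λ.0 1) (λ.λ.λ.1) (λ.0))
  step 1: (λ.λ.1 0) (λ.λ.0 1) (λ.λ.λ.1) (λ.0)
  step 2: (λ.(λ.λ.0 1) 0) (λ.λ.λ.1) (λ.0)
  step 3: (λ.λ.0 1) (λ.λ.λ.1) (λ.0)
  step 4: (λ.0 (λ.λ.λ.1)) (λ.0)
  step 5: (λ.0) (λ.λ.λ.1)
  step 6: λ.λ.λ.1

Term B:
  start: (λ.0 (λ.λ.0) ((λ.1) 0)) (λ.λ.1 0)
  step 1: (λ.λ.1 0) (λ.λ.0) ((λ.λ.λ.1 0) (λ.λ.1 0))
  step 2: (λ.(λ.λ.0) 0) ((λ.λ.λ.1 0) (λ.λ.1 0))
  step 3: (λ.λ.0) ((λ.λ.λ.1 0) (λ.λ.1 0))
  step 4: λ.0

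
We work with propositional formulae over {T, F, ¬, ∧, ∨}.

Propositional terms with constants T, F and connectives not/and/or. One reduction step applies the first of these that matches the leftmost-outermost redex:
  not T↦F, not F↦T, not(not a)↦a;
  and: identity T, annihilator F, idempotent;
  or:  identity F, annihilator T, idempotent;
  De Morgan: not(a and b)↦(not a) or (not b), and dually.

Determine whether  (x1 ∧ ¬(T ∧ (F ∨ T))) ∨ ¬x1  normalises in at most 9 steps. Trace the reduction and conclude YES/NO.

  start: (x1 ∧ ¬(T ∧ (F ∨ T))) ∨ ¬x1
  →1  (x1 ∧ (¬T ∨ ¬(F ∨ T))) ∨ ¬x1
  →2  (x1 ∧ (F ∨ ¬(F ∨ T))) ∨ ¬x1
  →3  (x1 ∧ ¬(F ∨ T)) ∨ ¬x1
  →4  (x1 ∧ (¬F ∧ ¬T)) ∨ ¬x1
  →5  (x1 ∧ (T ∧ ¬T)) ∨ ¬x1
  →6  (x1 ∧ ¬T) ∨ ¬x1
  →7  (x1 ∧ F) ∨ ¬x1
  →8  F ∨ ¬x1
  →9  ¬x1

Answer: YES — reaches normal form ¬x1 in 9 ≤ 9 steps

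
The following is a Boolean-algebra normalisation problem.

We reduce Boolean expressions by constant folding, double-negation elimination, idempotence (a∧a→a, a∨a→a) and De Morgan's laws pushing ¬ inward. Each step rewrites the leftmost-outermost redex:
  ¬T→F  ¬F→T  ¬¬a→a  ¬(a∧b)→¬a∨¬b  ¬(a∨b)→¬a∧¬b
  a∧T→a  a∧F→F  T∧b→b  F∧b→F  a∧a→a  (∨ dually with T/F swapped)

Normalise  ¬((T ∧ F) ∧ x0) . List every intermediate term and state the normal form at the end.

  start: ¬((T ∧ F) ∧ x0)
  step 1: ¬(T ∧ F) ∨ ¬x0
  step 2: (¬T ∨ ¬F) ∨ ¬x0
  step 3: (F ∨ ¬F) ∨ ¬x0
  step 4: ¬F ∨ ¬x0
  step 5: T ∨ ¬x0
  step 6: T

Answer: normal form = T  (in 6 steps)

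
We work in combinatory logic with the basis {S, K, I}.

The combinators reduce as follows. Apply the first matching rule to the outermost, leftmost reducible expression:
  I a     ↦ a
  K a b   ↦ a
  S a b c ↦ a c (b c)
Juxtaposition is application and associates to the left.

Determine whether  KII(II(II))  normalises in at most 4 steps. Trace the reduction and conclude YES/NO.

  start: KII(II(II))
  [1] I(II(II))
  [2] II(II)
  [3] I(II)
  [4] II

Answer: NO — after 4 steps the term is II, not yet normal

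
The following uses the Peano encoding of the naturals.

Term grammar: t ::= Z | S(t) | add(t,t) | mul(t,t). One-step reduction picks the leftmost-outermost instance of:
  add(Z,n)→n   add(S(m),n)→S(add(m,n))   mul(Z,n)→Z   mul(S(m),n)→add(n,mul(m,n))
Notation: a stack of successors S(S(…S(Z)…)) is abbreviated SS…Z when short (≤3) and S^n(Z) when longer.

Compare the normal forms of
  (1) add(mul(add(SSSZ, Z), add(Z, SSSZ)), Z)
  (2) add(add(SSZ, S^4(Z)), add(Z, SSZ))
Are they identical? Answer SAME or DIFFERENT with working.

Term A:
  start: add(mul(add(SSSZ, Z), add(Z, SSSZ)), Z)
  →1  add(mul(S(add(SSZ, Z)), add(Z, SSSZ)), Z)
  →2  add(add(add(Z, SSSZ), mul(add(SSZ, Z), add(Z, SSSZ))), Z)
  →3  add(add(SSSZ, mul(add(SSZ, Z), add(Z, SSSZ))), Z)
  →4  add(S(add(SSZ, mul(add(SSZ, Z), add(Z, SSSZ)))), Z)
  →5  S(add(add(SSZ, mul(add(SSZ, Z), add(Z, SSSZ))), Z))
  →6  S(add(S(add(SZ, mul(add(SSZ, Z), add(Z, SSSZ)))), Z))
  →7  S(S(add(add(SZ, mul(add(SSZ, Z), add(Z, SSSZ))), Z)))
  →8  S(S(add(S(add(Z, mul(add(SSZ, Z), add(Z, SSSZ)))), Z)))
  →9  S(S(S(add(add(Z, mul(add(SSZ, Z), add(Z, SSSZ))), Z))))
  →10  S(S(S(add(mul(add(SSZ, Z), add(Z, SSSZ)), Z))))
  →11  S(S(S(add(mul(S(add(SZ, Z)), add(Z, SSSZ)), Z))))
  →12  S(S(S(add(add(add(Z, SSSZ), mul(add(SZ, Z), add(Z, SSSZ))), Z))))
  →13  S(S(S(add(add(SSSZ, mul(add(SZ, Z), add(Z, SSSZ))), Z))))
  →14  S(S(S(add(S(add(SSZ, mul(add(SZ, Z), add(Z, SSSZ)))), Z))))
  →15  S(S(S(S(add(add(SSZ, mul(add(SZ, Z), add(Z, SSSZ))), Z)))))
  →16  S(S(S(S(add(S(add(SZ, mul(add(SZ, Z), add(Z, SSSZ)))), Z)))))
  →17  S(S(S(S(S(add(add(SZ, mul(add(SZ, Z), add(Z, SSSZ))), Z))))))
  →18  S(S(S(S(S(add(S(add(Z, mul(add(SZ, Z), add(Z, SSSZ)))), Z))))))
  →19  S(S(S(S(S(S(add(add(Z, mul(add(SZ, Z), add(Z, SSSZ))), Z)))))))
  →20  S(S(S(S(S(S(add(mul(add(SZ, Z), add(Z, SSSZ)), Z)))))))
  →21  S(S(S(S(S(S(add(mul(S(add(Z, Z)), add(Z, SSSZ)), Z)))))))
  →22  S(S(S(S(S(S(add(add(add(Z, SSSZ), mul(add(Z, Z), add(Z, SSSZ))), Z)))))))
  →23  S(S(S(S(S(S(add(add(SSSZ, mul(add(Z, Z), add(Z, SSSZ))), Z)))))))
  →24  S(S(S(S(S(S(add(S(add(SSZ, mul(add(Z, Z), add(Z, SSSZ)))), Z)))))))
  →25  S(S(S(S(S(S(S(add(add(SSZ, mul(add(Z, Z), add(Z, SSSZ))), Z))))))))
  →26  S(S(S(S(S(S(S(add(S(add(SZ, mul(add(Z, Z), add(Z, SSSZ)))), Z))))))))
  →27  S(S(S(S(S(S(S(S(add(add(SZ, mul(add(Z, Z), add(Z, SSSZ))), Z)))))))))
  →28  S(S(S(S(S(S(S(S(add(S(add(Z, mul(add(Z, Z), add(Z, SSSZ)))), Z)))))))))
  →29  S(S(S(S(S(S(S(S(S(add(add(Z, mul(add(Z, Z), add(Z, SSSZ))), Z))))))))))
  →30  S(S(S(S(S(S(S(S(S(add(mul(add(Z, Z), add(Z, SSSZ)), Z))))))))))
  →31  S(S(S(S(S(S(S(S(S(add(mul(Z, add(Z, SSSZ)), Z))))))))))
  →32  S(S(S(S(S(S(S(S(S(add(Z, Z))))))))))
  →33  S^9(Z)

Term B:
  start: add(add(SSZ, S^4(Z)), add(Z, SSZ))
  →1  add(S(add(SZ, S^4(Z))), add(Z, SSZ))
  →2  S(add(add(SZ, S^4(Z)), add(Z, SSZ)))
  →3  S(add(S(add(Z, S^4(Z))), add(Z, SSZ)))
  →4  S(S(add(add(Z, S^4(Z)), add(Z, SSZ))))
  →5  S(S(add(S^4(Z), add(Z, SSZ))))
  →6  S(S(S(add(SSSZ, add(Z, SSZ)))))
  →7  S(S(S(S(add(SSZ, add(Z, SSZ))))))
  →8  S(S(S(S(S(add(SZ, add(Z, SSZ)))))))
  →9  S(S(S(S(S(S(add(Z, add(Z, SSZ))))))))
  →10  S(S(S(S(S(S(add(Z, SSZ)))))))
  →11  S^8(Z)

Answer: DIFFERENT — A ⇓ S^9(Z), B ⇓ S^8(Z)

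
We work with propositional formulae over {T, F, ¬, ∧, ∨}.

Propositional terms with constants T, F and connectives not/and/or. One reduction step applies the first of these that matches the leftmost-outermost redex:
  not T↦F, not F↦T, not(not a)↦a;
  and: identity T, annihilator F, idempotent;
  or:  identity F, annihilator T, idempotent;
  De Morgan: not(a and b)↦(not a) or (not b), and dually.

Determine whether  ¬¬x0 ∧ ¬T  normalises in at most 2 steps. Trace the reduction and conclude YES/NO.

Answer: NO — after 2 steps the term is x0 ∧ F, not yet normal

Working:
  start: ¬¬x0 ∧ ¬T
  [1] x0 ∧ ¬T
  [2] x0 ∧ F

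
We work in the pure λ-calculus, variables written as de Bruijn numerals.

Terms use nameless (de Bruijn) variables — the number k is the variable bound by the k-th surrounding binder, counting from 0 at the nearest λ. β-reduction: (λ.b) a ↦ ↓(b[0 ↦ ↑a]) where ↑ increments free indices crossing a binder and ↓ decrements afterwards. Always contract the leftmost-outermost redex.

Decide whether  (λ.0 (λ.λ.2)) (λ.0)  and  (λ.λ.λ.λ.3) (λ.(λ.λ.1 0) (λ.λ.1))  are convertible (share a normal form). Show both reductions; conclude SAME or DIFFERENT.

Term A:
  start: (λ.0 (λ.λ.2)) (λ.0)
  step 1: (λ.0) (λ.λ.λ.0)
  step 2: λ.λ.λ.0

Term B:
  start: (λ.λ.λ.λ.3) (λ.(λ.λ.1 0) (λ.λ.1))
  step 1: λ.λ.λ.λ.(λ.λ.1 0) (λ.λ.1)
  step 2: λ.λ.λ.λ.λ.(λ.λ.1) 0
  step 3: λ.λ.λ.λ.λ.λ.1

Answer: DIFFERENT — A ⇓ λ.λ.λ.0, B ⇓ λ.λ.λ.λ.λ.λ.1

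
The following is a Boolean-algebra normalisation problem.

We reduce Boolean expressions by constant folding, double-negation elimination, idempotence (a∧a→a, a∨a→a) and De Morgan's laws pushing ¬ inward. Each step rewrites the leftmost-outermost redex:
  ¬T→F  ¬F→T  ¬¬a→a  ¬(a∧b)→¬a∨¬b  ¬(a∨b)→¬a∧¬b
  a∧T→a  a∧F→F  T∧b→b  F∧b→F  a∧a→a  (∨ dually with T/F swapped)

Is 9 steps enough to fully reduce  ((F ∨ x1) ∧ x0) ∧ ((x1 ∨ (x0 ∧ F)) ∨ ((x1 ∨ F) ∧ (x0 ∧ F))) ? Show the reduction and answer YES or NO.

  start: ((F ∨ x1) ∧ x0) ∧ ((x1 ∨ (x0 ∧ F)) ∨ ((x1 ∨ F) ∧ (x0 ∧ F)))
  step 1: (x1 ∧ x0) ∧ ((x1 ∨ (x0 ∧ F)) ∨ ((x1 ∨ F) ∧ (x0 ∧ F)))
  step 2: (x1 ∧ x0) ∧ ((x1 ∨ F) ∨ ((x1 ∨ F) ∧ (x0 ∧ F)))
  step 3: (x1 ∧ x0) ∧ (x1 ∨ ((x1 ∨ F) ∧ (x0 ∧ F)))
  step 4: (x1 ∧ x0) ∧ (x1 ∨ (x1 ∧ (x0 ∧ F)))
  step 5: (x1 ∧ x0) ∧ (x1 ∨ (x1 ∧ F))
  step 6: (x1 ∧ x0) ∧ (x1 ∨ F)
  step 7: (x1 ∧ x0) ∧ x1

Answer: YES — reaches normal form (x1 ∧ x0) ∧ x1 in 7 ≤ 9 steps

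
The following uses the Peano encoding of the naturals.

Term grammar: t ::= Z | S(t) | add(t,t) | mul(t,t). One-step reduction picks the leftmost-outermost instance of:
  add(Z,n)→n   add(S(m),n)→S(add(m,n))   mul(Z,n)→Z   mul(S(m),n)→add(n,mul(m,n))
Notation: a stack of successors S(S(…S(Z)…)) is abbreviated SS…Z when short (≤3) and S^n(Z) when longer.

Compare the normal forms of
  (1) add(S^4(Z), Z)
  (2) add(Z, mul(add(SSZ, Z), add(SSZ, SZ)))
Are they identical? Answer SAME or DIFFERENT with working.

Term A:
  start: add(S^4(Z), Z)
  [1] S(add(SSSZ, Z))
  [2] S(S(add(SSZ, Z)))
  [3] S(S(S(add(SZ, Z))))
  [4] S(S(S(S(add(Z, Z)))))
  [5] S^4(Z)

Term B:
  start: add(Z, mul(add(SSZ, Z), add(SSZ, SZ)))
  [1] mul(add(SSZ, Z), add(SSZ, SZ))
  [2] mul(S(add(SZ, Z)), add(SSZ, SZ))
  [3] add(add(SSZ, SZ), mul(add(SZ, Z), add(SSZ, SZ)))
  [4] add(S(add(SZ, SZ)), mul(add(SZ, Z), add(SSZ, SZ)))
  [5] S(add(add(SZ, SZ), mul(add(SZ, Z), add(SSZ, SZ))))
  [6] S(add(S(add(Z, SZ)), mul(add(SZ, Z), add(SSZ, SZ))))
  [7] S(S(add(add(Z, SZ), mul(add(SZ, Z), add(SSZ, SZ)))))
  [8] S(S(add(SZ, mul(add(SZ, Z), add(SSZ, SZ)))))
  [9] S(S(S(add(Z, mul(add(SZ, Z), add(SSZ, SZ))))))
  [10] S(S(S(mul(add(SZ, Z), add(SSZ, SZ)))))
  [11] S(S(S(mul(S(add(Z, Z)), add(SSZ, SZ)))))
  [12] S(S(S(add(add(SSZ, SZ), mul(add(Z, Z), add(SSZ, SZ))))))
  [13] S(S(S(add(S(add(SZ, SZ)), mul(add(Z, Z), add(SSZ, SZ))))))
  [14] S(S(S(S(add(add(SZ, SZ), mul(add(Z, Z), add(SSZ, SZ)))))))
  [15] S(S(S(S(add(S(add(Z, SZ)), mul(add(Z, Z), add(SSZ, SZ)))))))
  [16] S(S(S(S(S(add(add(Z, SZ), mul(add(Z, Z), add(SSZ, SZ))))))))
  [17] S(S(S(S(S(add(SZ, mul(add(Z, Z), add(SSZ, SZ))))))))
  [18] S(S(S(S(S(S(add(Z, mul(add(Z, Z), add(SSZ, SZ)))))))))
  [19] S(S(S(S(S(S(mul(add(Z, Z), add(SSZ, SZ))))))))
  [20] S(S(S(S(S(S(mul(Z, add(SSZ, SZ))))))))
  [21] S^6(Z)

Answer: DIFFERENT — A ⇓ S^4(Z), B ⇓ S^6(Z)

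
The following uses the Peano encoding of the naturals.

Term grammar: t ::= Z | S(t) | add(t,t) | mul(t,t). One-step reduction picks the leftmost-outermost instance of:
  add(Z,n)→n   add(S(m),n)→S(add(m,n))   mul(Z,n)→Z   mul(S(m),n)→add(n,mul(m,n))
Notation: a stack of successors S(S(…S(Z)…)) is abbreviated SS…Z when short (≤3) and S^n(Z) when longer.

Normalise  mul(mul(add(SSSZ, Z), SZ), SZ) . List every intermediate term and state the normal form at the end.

Answer: normal form = SSSZ  (in 24 steps)

Reduction:
  start: mul(mul(add(SSSZ, Z), SZ), SZ)
  step 1: mul(mul(S(add(SSZ, Z)), SZ), SZ)
  step 2: mul(add(SZ, mul(add(SSZ, Z), SZ)), SZ)
  step 3: mul(S(add(Z, mul(add(SSZ, Z), SZ))), SZ)
  step 4: add(SZ, mul(add(Z, mul(add(SSZ, Z), SZ)), SZ))
  step 5: S(add(Z, mul(add(Z, mul(add(SSZ, Z), SZ)), SZ)))
  step 6: S(mul(add(Z, mul(add(SSZ, Z), SZ)), SZ))
  step 7: S(mul(mul(add(SSZ, Z), SZ), SZ))
  step 8: S(mul(mul(S(add(SZ, Z)), SZ), SZ))
  step 9: S(mul(add(SZ, mul(add(SZ, Z), SZ)), SZ))
  step 10: S(mul(S(add(Z, mul(add(SZ, Z), SZ))), SZ))
  step 11: S(add(SZ, mul(add(Z, mul(add(SZ, Z), SZ)), SZ)))
  step 12: S(S(add(Z, mul(add(Z, mul(add(SZ, Z), SZ)), SZ))))
  step 13: S(S(mul(add(Z, mul(add(SZ, Z), SZ)), SZ)))
  step 14: S(S(mul(mul(add(SZ, Z), SZ), SZ)))
  step 15: S(S(mul(mul(S(add(Z, Z)), SZ), SZ)))
  step 16: S(S(mul(add(SZ, mul(add(Z, Z), SZ)), SZ)))
  step 17: S(S(mul(S(add(Z, mul(add(Z, Z), SZ))), SZ)))
  step 18: S(S(add(SZ, mul(add(Z, mul(add(Z, Z), SZ)), SZ))))
  step 19: S(S(S(add(Z, mul(add(Z, mul(add(Z, Z), SZ)), SZ)))))
  step 20: S(S(S(mul(add(Z, mul(add(Z, Z), SZ)), SZ))))
  step 21: S(S(S(mul(mul(add(Z, Z), SZ), SZ))))
  step 22: S(S(S(mul(mul(Z, SZ), SZ))))
  step 23: S(S(S(mul(Z, SZ))))
  step 24: SSSZ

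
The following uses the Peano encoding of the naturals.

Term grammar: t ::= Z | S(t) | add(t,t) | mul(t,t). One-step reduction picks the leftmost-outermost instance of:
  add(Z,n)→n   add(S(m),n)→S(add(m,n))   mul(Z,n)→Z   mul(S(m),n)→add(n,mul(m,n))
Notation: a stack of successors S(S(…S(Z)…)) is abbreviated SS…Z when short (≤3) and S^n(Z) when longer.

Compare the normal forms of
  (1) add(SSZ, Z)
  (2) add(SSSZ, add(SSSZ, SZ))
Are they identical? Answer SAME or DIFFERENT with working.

Term A:
  start: add(SSZ, Z)
  step 1: S(add(SZ, Z))
  step 2: S(S(add(Z, Z)))
  step 3: SSZ

Term B:
  start: add(SSSZ, add(SSSZ, SZ))
  step 1: S(add(SSZ, add(SSSZ, SZ)))
  step 2: S(S(add(SZ, add(SSSZ, SZ))))
  step 3: S(S(S(add(Z, add(SSSZ, SZ)))))
  step 4: S(S(S(add(SSSZ, SZ))))
  step 5: S(S(S(S(add(SSZ, SZ)))))
  step 6: S(S(S(S(S(add(SZ, SZ))))))
  step 7: S(S(S(S(S(S(add(Z, SZ)))))))
  step 8: S^7(Z)

Answer: DIFFERENT — A ⇓ SSZ, B ⇓ S^7(Z)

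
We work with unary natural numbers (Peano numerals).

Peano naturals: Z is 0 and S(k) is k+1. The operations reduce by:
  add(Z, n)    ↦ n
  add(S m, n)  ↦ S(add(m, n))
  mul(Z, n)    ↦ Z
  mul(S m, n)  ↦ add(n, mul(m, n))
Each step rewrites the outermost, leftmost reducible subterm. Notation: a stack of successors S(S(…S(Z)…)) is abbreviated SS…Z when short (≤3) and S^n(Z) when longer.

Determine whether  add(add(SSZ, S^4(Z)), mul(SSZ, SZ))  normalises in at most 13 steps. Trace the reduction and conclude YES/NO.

  start: add(add(SSZ, S^4(Z)), mul(SSZ, SZ))
  [1] add(S(add(SZ, S^4(Z))), mul(SSZ, SZ))
  [2] S(add(add(SZ, S^4(Z)), mul(SSZ, SZ)))
  [3] S(add(S(add(Z, S^4(Z))), mul(SSZ, SZ)))
  [4] S(S(add(add(Z, S^4(Z)), mul(SSZ, SZ))))
  [5] S(S(add(S^4(Z), mul(SSZ, SZ))))
  [6] S(S(S(add(SSSZ, mul(SSZ, SZ)))))
  [7] S(S(S(S(add(SSZ, mul(SSZ, SZ))))))
  [8] S(S(S(S(S(add(SZ, mul(SSZ, SZ)))))))
  [9] S(S(S(S(S(S(add(Z, mul(SSZ, SZ))))))))
  [10] S(S(S(S(S(S(mul(SSZ, SZ)))))))
  [11] S(S(S(S(S(S(add(SZ, mul(SZ, SZ))))))))
  [12] S(S(S(S(S(S(S(add(Z, mul(SZ, SZ)))))))))
  [13] S(S(S(S(S(S(S(mul(SZ, SZ))))))))

Answer: NO — after 13 steps the term is S(S(S(S(S(S(S(mul(SZ, SZ)))))))), not yet normal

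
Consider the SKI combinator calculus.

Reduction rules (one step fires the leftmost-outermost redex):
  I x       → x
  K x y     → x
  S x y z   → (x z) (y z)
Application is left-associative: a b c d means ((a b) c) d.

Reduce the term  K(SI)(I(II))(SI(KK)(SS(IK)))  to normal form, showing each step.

  start: K(SI)(I(II))(SI(KK)(SS(IK)))
  →1  SI(SI(KK)(SS(IK)))
  →2  SI(I(SS(IK))(KK(SS(IK))))
  →3  SI(SS(IK)(KK(SS(IK))))
  →4  SI(S(KK(SS(IK)))(IK(KK(SS(IK)))))
  →5  SI(SK(IK(KK(SS(IK)))))
  →6  SI(SK(K(KK(SS(IK)))))
  →7  SI(SK(KK))

Answer: normal form = SI(SK(KK))  (in 7 steps)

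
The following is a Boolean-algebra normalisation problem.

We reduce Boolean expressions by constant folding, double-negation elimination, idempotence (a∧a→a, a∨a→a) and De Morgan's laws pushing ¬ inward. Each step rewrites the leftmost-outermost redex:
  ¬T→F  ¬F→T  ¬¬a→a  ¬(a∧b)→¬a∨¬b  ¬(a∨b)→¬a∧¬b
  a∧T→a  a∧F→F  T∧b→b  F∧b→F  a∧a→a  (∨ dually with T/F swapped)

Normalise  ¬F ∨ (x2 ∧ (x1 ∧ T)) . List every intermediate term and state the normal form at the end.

  start: ¬F ∨ (x2 ∧ (x1 ∧ T))
  step 1: T ∨ (x2 ∧ (x1 ∧ T))
  step 2: T

Answer: normal form = T  (in 2 steps)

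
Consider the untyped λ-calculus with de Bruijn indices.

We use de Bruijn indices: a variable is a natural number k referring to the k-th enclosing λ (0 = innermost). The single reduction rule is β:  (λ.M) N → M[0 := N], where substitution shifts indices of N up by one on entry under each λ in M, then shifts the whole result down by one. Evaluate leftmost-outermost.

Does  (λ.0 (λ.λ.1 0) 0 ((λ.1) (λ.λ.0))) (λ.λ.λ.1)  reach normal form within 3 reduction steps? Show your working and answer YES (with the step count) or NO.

Answer: NO — after 3 steps the term is (λ.λ.λ.λ.1) ((λ.λ.λ.λ.1) (λ.λ.0)), not yet normal

Working:
  start: (λ.0 (λ.λ.1 0) 0 ((λ.1) (λ.λ.0))) (λ.λ.λ.1)
  →1  (λ.λ.λ.1) (λ.λ.1 0) (λ.λ.λ.1) ((λ.λ.λ.λ.1) (λ.λ.0))
  →2  (λ.λ.1) (λ.λ.λ.1) ((λ.λ.λ.λ.1) (λ.λ.0))
  →3  (λ.λ.λ.λ.1) ((λ.λ.λ.λ.1) (λ.λ.0))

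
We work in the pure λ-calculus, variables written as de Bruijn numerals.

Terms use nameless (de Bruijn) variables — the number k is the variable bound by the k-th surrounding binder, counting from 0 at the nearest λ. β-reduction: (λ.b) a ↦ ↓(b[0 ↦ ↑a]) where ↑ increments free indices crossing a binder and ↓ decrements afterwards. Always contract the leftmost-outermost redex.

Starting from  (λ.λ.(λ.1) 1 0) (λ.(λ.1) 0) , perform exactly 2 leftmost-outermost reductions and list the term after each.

Answer: after 2 steps: λ.0 0

Working:
  start: (λ.λ.(λ.1) 1 0) (λ.(λ.1) 0)
  [1] λ.(λ.1) (λ.(λ.1) 0) 0
  [2] λ.0 0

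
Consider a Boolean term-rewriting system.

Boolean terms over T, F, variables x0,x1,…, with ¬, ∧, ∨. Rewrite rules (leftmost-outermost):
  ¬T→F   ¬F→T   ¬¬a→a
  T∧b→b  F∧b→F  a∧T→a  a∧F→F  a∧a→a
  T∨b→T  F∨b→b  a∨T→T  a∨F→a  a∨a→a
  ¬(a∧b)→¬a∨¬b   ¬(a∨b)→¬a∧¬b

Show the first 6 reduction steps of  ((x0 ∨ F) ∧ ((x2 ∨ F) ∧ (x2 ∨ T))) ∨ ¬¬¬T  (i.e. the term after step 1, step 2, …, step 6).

Answer: after 6 steps: (x0 ∧ x2) ∨ F

Derivation:
  start: ((x0 ∨ F) ∧ ((x2 ∨ F) ∧ (x2 ∨ T))) ∨ ¬¬¬T
  →1  (x0 ∧ ((x2 ∨ F) ∧ (x2 ∨ T))) ∨ ¬¬¬T
  →2  (x0 ∧ (x2 ∧ (x2 ∨ T))) ∨ ¬¬¬T
  →3  (x0 ∧ (x2 ∧ T)) ∨ ¬¬¬T
  →4  (x0 ∧ x2) ∨ ¬¬¬T
  →5  (x0 ∧ x2) ∨ ¬T
  →6  (x0 ∧ x2) ∨ F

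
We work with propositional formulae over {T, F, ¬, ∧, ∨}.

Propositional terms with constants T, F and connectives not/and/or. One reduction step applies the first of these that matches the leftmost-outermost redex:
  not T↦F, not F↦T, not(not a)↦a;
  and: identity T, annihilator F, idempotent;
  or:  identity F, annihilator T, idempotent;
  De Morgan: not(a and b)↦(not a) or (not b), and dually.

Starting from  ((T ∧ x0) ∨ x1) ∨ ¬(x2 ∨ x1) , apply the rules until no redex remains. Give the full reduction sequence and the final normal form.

Answer: normal form = (x0 ∨ x1) ∨ (¬x2 ∧ ¬x1)  (in 2 steps)

Reduction:
  start: ((T ∧ x0) ∨ x1) ∨ ¬(x2 ∨ x1)
  [1] (x0 ∨ x1) ∨ ¬(x2 ∨ x1)
  [2] (x0 ∨ x1) ∨ (¬x2 ∧ ¬x1)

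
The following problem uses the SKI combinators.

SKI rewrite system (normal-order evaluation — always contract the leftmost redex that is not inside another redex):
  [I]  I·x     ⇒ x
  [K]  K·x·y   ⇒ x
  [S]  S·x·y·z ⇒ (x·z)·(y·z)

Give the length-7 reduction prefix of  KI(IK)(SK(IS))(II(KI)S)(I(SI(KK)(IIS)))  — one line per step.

Answer: after 7 steps: I(I(SI(KK)(IIS)))

Derivation:
  start: KI(IK)(SK(IS))(II(KI)S)(I(SI(KK)(IIS)))
  step 1: I(SK(IS))(II(KI)S)(I(SI(KK)(IIS)))
  step 2: SK(IS)(II(KI)S)(I(SI(KK)(IIS)))
  step 3: K(II(KI)S)(IS(II(KI)S))(I(SI(KK)(IIS)))
  step 4: II(KI)S(I(SI(KK)(IIS)))
  step 5: I(KI)S(I(SI(KK)(IIS)))
  step 6: KIS(I(SI(KK)(IIS)))
  step 7: I(I(SI(KK)(IIS)))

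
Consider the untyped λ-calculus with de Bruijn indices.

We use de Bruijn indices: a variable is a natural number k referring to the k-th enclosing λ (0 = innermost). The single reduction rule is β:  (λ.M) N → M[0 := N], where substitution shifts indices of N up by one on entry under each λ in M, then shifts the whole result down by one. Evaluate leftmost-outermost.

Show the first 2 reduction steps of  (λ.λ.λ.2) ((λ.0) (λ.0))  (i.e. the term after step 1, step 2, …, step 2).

  start: (λ.λ.λ.2) ((λ.0) (λ.0))
  →1  λ.λ.(λ.0) (λ.0)
  →2  λ.λ.λ.0

Answer: after 2 steps: λ.λ.λ.0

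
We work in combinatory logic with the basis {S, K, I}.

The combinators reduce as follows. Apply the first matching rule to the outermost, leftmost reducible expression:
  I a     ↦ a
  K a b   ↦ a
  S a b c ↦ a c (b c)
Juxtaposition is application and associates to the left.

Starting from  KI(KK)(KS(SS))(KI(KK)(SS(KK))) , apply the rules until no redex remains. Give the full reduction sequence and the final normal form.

  start: KI(KK)(KS(SS))(KI(KK)(SS(KK)))
  →1  I(KS(SS))(KI(KK)(SS(KK)))
  →2  KS(SS)(KI(KK)(SS(KK)))
  →3  S(KI(KK)(SS(KK)))
  →4  S(I(SS(KK)))
  →5  S(SS(KK))

Answer: normal form = S(SS(KK))  (in 5 steps)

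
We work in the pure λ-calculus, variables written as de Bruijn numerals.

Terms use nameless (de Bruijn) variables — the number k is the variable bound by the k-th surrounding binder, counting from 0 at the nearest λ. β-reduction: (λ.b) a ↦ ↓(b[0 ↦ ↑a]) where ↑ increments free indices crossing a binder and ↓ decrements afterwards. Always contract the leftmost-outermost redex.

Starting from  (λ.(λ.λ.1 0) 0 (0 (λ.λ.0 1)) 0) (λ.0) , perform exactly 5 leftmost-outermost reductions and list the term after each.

  start: (λ.(λ.λ.1 0) 0 (0 (λ.λ.0 1)) 0) (λ.0)
  →1  (λ.λ.1 0) (λ.0) ((λ.0) (λ.λ.0 1)) (λ.0)
  →2  (λ.(λ.0) 0) ((λ.0) (λ.λ.0 1)) (λ.0)
  →3  (λ.0) ((λ.0) (λ.λ.0 1)) (λ.0)
  →4  (λ.0) (λ.λ.0 1) (λ.0)
  →5  (λ.λ.0 1) (λ.0)

Answer: after 5 steps: (λ.λ.0 1) (λ.0)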